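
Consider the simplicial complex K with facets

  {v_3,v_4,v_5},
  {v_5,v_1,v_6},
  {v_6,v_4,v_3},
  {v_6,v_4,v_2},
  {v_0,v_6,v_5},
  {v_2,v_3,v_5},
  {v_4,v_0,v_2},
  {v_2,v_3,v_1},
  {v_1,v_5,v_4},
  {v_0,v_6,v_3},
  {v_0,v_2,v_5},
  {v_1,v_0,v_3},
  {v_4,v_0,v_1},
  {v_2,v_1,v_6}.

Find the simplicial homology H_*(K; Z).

H_0 = Z,  H_1 = Z^2,  H_2 = Z.

K has 7 vertices, 21 edges, 14 triangles.
rank ∂_0 = 0, rank ∂_1 = 6 ⇒ b_0 = 7 − 0 − 6 = 1; all invariant factors of ∂_1 are 1 so no torsion. So H_0 = Z.
rank ∂_1 = 6, rank ∂_2 = 13 ⇒ b_1 = 21 − 6 − 13 = 2; all invariant factors of ∂_2 are 1 so no torsion. So H_1 = Z^2.
rank ∂_2 = 13, rank ∂_3 = 0 ⇒ b_2 = 14 − 13 − 0 = 1. So H_2 = Z.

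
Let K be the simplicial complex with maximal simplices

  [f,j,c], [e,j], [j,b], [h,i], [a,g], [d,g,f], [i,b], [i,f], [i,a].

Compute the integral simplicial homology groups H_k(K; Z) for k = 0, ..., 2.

Order the vertices as a < b < c < d < e < f < g < h < i < j. Listing each simplex with vertices in this order, K has dimension 2 with simplices:

  0-simplices (10): a, b, c, d, e, f, g, h, i, j
  1-simplices (13): ag, ai, bi, bj, cf, cj, df, dg, ej, fg, fi, fj, hi
  2-simplices (2): cfj, dfg

giving chain groups C_0 ≅ Z^10, C_1 ≅ Z^13, C_2 ≅ Z^2.

The boundary map ∂_1: C_1 → C_0 is given by ∂[p,q] = [q] − [p]. For instance
  ∂ag = g − a.
The resulting 10×13 matrix has rank 9, and its Smith normal form has invariant factors (1,1,1,1,1,1,1,1,1).

Boundary ∂_2: C_2 → C_1 sends each 2-simplex [p,q,r] to [q,r] − [p,r] + [p,q]. For instance
  ∂dfg = fg − dg + df,
  ∂cfj = fj − cj + cf.
The resulting 13×2 matrix has rank 2, and its Smith normal form has invariant factors (1,1).

Computing H_k = (kernel of ∂_k) / (image of ∂_{k+1}):

  H_0: rank C_0 − rank ∂_1 = 10 − 9 = 1, and the invariant factors of ∂_1 are all 1, so H_0 = Z.
  H_1: rank ker ∂_1 − rank ∂_2 = (13 − 9) − 2 = 2, and the invariant factors of ∂_2 are all 1, so H_1 = Z^2.
  H_2: rank ker ∂_2 − rank ∂_3 = (2 − 2) − 0 = 0, and there is no ∂_3, so H_2 = 0.

H_0 = Z,  H_1 = Z^2,  H_2 = 0.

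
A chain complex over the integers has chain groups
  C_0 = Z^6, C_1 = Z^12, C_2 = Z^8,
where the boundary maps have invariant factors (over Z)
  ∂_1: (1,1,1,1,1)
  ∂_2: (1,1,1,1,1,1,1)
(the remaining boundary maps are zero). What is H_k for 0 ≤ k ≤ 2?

H_0 = Z,  H_1 = 0,  H_2 = Z.

H_0: b_0 = 6 − 0 − 5 = 1; torsion from ∂_1 factors > 1: none. So H_0 = Z.
H_1: b_1 = 12 − 5 − 7 = 0; torsion from ∂_2 factors > 1: none. So H_1 = 0.
H_2: b_2 = 8 − 7 − 0 = 1; torsion from ∂_3 factors > 1: none. So H_2 = Z.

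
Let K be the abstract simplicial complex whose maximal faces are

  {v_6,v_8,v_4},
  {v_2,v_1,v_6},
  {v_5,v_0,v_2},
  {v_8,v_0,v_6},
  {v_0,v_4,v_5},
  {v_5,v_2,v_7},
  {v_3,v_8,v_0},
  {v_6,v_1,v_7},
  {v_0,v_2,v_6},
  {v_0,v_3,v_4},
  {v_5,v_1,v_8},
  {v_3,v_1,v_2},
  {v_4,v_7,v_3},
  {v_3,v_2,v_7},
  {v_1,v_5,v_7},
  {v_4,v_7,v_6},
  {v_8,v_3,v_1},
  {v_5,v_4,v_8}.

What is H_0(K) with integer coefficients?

H_0 ≅ Z.

Fix the vertex order v_0 < v_1 < v_2 < v_3 < v_4 < v_5 < v_6 < v_7 < v_8 and write every simplex with vertices in increasing order. Then dim K = 2 and the simplices of K are:

  0-simplices (9): [v_0], [v_1], [v_2], [v_3], [v_4], [v_5], [v_6], [v_7], [v_8]
  1-simplices (27): (27 of them)
  2-simplices (18): (18 of them)

giving chain groups C_0 ≅ Z^9, C_1 ≅ Z^27, C_2 ≅ Z^18.

Boundary ∂_1: C_1 → C_0 is given by ∂[p,q] = [q] − [p]. For instance
  ∂[v_0,v_6] = [v_6] − [v_0].
This gives a 9×27 integer matrix of rank 8; reducing to Smith normal form yields diagonal entries (1,1,1,1,1,1,1,1).

∂_2: C_2 → C_1 acts by ∂[p,q,r] = [q,r] − [p,r] + [p,q]. For instance
  ∂[v_0,v_6,v_8] = [v_6,v_8] − [v_0,v_8] + [v_0,v_6],
  ∂[v_2,v_5,v_7] = [v_5,v_7] − [v_2,v_7] + [v_2,v_5].
This gives a 27×18 integer matrix of rank 18; reducing to Smith normal form yields diagonal entries (1,1,1,1,1,1,1,1,1,1,1,1,1,1,1,1,1,2).

Reading off H_k = ker ∂_k / im ∂_{k+1}:

  H_0: rank C_0 − rank ∂_1 = 9 − 8 = 1, and the invariant factors of ∂_1 are all 1, so H_0 ≅ Z.

(K is a triangulation of the Klein bottle.)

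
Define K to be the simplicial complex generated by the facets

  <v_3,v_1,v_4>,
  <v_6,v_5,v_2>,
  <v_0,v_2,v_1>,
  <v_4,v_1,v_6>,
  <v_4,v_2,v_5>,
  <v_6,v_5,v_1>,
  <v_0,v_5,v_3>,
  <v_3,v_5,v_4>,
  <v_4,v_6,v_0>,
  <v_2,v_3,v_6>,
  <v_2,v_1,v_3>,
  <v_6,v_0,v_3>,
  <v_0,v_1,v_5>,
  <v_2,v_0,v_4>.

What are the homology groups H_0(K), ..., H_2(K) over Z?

H_0 = Z,  H_1 = Z^2,  H_2 = Z.

We work with the vertex ordering v_0 < v_1 < v_2 < v_3 < v_4 < v_5 < v_6. The simplices of K, each written with vertices in increasing order, are:

  0-simplices (7): [v_0], [v_1], [v_2], [v_3], [v_4], [v_5], [v_6]
  1-simplices (21): (21 of them)
  2-simplices (14): (14 of them)

giving chain groups C_0 ≅ Z^7, C_1 ≅ Z^21, C_2 ≅ Z^14.

Boundary ∂_1: C_1 → C_0 sends each edge [p,q] (with p < q) to q − p. For instance
  ∂[v_4,v_5] = [v_5] − [v_4].
The 7×21 boundary matrix has rank 6 and Smith normal form diag(1,1,1,1,1,1).

Boundary ∂_2: C_2 → C_1 maps a triangle to the signed sum of its edges. For instance
  ∂[v_0,v_2,v_4] = [v_2,v_4] − [v_0,v_4] + [v_0,v_2],
  ∂[v_1,v_3,v_4] = [v_3,v_4] − [v_1,v_4] + [v_1,v_3].
The 21×14 boundary matrix has rank 13 and Smith normal form diag(1,1,1,1,1,1,1,1,1,1,1,1,1).

Computing H_k = (kernel of ∂_k) / (image of ∂_{k+1}):

  H_0: rank C_0 − rank ∂_1 = 7 − 6 = 1, and the invariant factors of ∂_1 are all 1, so H_0 = Z.
  H_1: rank ker ∂_1 − rank ∂_2 = (21 − 6) − 13 = 2, and the invariant factors of ∂_2 are all 1, so H_1 = Z^2.
  H_2: rank ker ∂_2 − rank ∂_3 = (14 − 13) − 0 = 1, and there is no ∂_3, so H_2 = Z.

As a check, the Euler characteristic is 7 − 21 + 14 = 0, which agrees with 1 − 2 + 1 = 0.
(K is a triangulation of the torus T^2.)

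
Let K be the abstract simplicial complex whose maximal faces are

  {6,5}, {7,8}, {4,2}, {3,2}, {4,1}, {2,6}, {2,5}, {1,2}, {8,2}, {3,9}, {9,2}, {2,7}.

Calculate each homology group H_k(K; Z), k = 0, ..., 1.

H_0 = Z,  H_1 = Z^4.

Order the vertices as 1 < 2 < 3 < 4 < 5 < 6 < 7 < 8 < 9. Listing each simplex with vertices in this order, K has dimension 1 with simplices:

  0-simplices (9): [1], [2], [3], [4], [5], [6], [7], [8], [9]
  1-simplices (12): [1,2], [1,4], [2,3], [2,4], [2,5], [2,6], [2,7], [2,8], [2,9], [3,9], [5,6], [7,8]

so the chain groups are C_0 ≅ Z^9, C_1 ≅ Z^12.

Boundary ∂_1: C_1 → C_0 is given by ∂[p,q] = [q] − [p]. For instance
  ∂[2,8] = [8] − [2].
This gives a 9×12 integer matrix of rank 8; reducing to Smith normal form yields diagonal entries (1,1,1,1,1,1,1,1).

Computing H_k = (kernel of ∂_k) / (image of ∂_{k+1}):

  H_0: rank C_0 − rank ∂_1 = 9 − 8 = 1, and the invariant factors of ∂_1 are all 1, so H_0 = Z.
  H_1: rank ker ∂_1 − rank ∂_2 = (12 − 8) − 0 = 4, and there is no ∂_2, so H_1 = Z^4.

As a check, the Euler characteristic is 9 − 12 = -3, which agrees with 1 − 4 = -3.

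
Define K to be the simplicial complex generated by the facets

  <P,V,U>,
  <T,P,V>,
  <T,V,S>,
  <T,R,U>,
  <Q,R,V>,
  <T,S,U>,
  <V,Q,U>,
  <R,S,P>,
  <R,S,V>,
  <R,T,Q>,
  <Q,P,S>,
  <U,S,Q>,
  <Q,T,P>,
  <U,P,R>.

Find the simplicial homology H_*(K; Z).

We work with the vertex ordering P < Q < R < S < T < U < V. The simplices of K, each written with vertices in increasing order, are:

  0-simplices (7): P, Q, R, S, T, U, V
  1-simplices (21): PQ, PR, PS, PT, PU, PV, QR, QS, QT, QU, QV, RS, RT, RU, RV, ST, SU, SV, TU, TV, UV
  2-simplices (14): PQS, PQT, PRS, PRU, PTV, PUV, QRT, QRV, QSU, QUV, RSV, RTU, STU, STV

Hence C_0 ≅ Z^7, C_1 ≅ Z^21, C_2 ≅ Z^14.

Boundary ∂_1: C_1 → C_0 sends each edge [p,q] (with p < q) to q − p. For instance
  ∂RV = V − R.
The 7×21 boundary matrix has rank 6 and Smith normal form diag(1,1,1,1,1,1).

Boundary ∂_2: C_2 → C_1 sends each 2-simplex [p,q,r] to [q,r] − [p,r] + [p,q]. For instance
  ∂PUV = UV − PV + PU,
  ∂PRS = RS − PS + PR.
The 21×14 boundary matrix has rank 13 and Smith normal form diag(1,1,1,1,1,1,1,1,1,1,1,1,1).

Now H_k = ker ∂_k / im ∂_{k+1}, so:

  H_0: rank C_0 − rank ∂_1 = 7 − 6 = 1, and the invariant factors of ∂_1 are all 1, so H_0 ≅ Z.
  H_1: rank ker ∂_1 − rank ∂_2 = (21 − 6) − 13 = 2, and the invariant factors of ∂_2 are all 1, so H_1 ≅ Z^2.
  H_2: rank ker ∂_2 − rank ∂_3 = (14 − 13) − 0 = 1, and there is no ∂_3, so H_2 ≅ Z.

As a check, the Euler characteristic is 7 − 21 + 14 = 0, which agrees with 1 − 2 + 1 = 0.
(K is a triangulation of the torus T^2.)

H_0 = Z,  H_1 = Z^2,  H_2 = Z.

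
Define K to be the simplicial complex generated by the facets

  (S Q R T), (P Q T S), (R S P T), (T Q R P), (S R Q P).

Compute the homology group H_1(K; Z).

Order the vertices as P < Q < R < S < T. Listing each simplex with vertices in this order, K has dimension 3 with simplices:

  0-simplices (5): P, Q, R, S, T
  1-simplices (10): PQ, PR, PS, PT, QR, QS, QT, RS, RT, ST
  2-simplices (10): PQR, PQS, PQT, PRS, PRT, PST, QRS, QRT, QST, RST
  3-simplices (5): PQRS, PQRT, PQST, PRST, QRST

Hence C_0 ≅ Z^5, C_1 ≅ Z^10, C_2 ≅ Z^10, C_3 ≅ Z^5.

The boundary map ∂_1: C_1 → C_0 is given by ∂[p,q] = [q] − [p]. For instance
  ∂QT = T − Q.
The 5×10 boundary matrix has rank 4 and Smith normal form diag(1,1,1,1).

∂_2: C_2 → C_1 acts by ∂[p,q,r] = [q,r] − [p,r] + [p,q]. For instance
  ∂QRS = RS − QS + QR,
  ∂QRT = RT − QT + QR.
The resulting 10×10 matrix has rank 6, and its Smith normal form has invariant factors (1,1,1,1,1,1).

∂_3: C_3 → C_2 sends each 3-simplex σ to the alternating sum Σ_i (−1)^i (σ with its i-th vertex removed). For instance
  ∂PQST = QST − PST + PQT − PQS,
  ∂PQRT = QRT − PRT + PQT − PQR.
The 10×5 boundary matrix has rank 4 and Smith normal form diag(1,1,1,1).

Computing H_k = (kernel of ∂_k) / (image of ∂_{k+1}):

  H_1: rank ker ∂_1 − rank ∂_2 = (10 − 4) − 6 = 0, and the invariant factors of ∂_2 are all 1, so H_1 = 0.

H_1 = 0.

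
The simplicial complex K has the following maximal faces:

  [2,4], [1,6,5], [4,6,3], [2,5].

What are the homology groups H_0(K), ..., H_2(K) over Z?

We work with the vertex ordering 1 < 2 < 3 < 4 < 5 < 6. The simplices of K, each written with vertices in increasing order, are:

  0-simplices (6): [1], [2], [3], [4], [5], [6]
  1-simplices (8): [1,5], [1,6], [2,4], [2,5], [3,4], [3,6], [4,6], [5,6]
  2-simplices (2): [1,5,6], [3,4,6]

giving chain groups C_0 ≅ Z^6, C_1 ≅ Z^8, C_2 ≅ Z^2.

∂_1: C_1 → C_0 is given by ∂[p,q] = [q] − [p].
The 6×8 boundary matrix has rank 5 and Smith normal form diag(1,1,1,1,1).

The boundary map ∂_2: C_2 → C_1 maps a triangle to the signed sum of its edges. For instance
  ∂[1,5,6] = [5,6] − [1,6] + [1,5],
  ∂[3,4,6] = [4,6] − [3,6] + [3,4].
The 8×2 boundary matrix has rank 2 and Smith normal form diag(1,1).

From H_k ≅ ker(∂_k) / im(∂_{k+1}) we obtain:

  H_0: rank C_0 − rank ∂_1 = 6 − 5 = 1, and the invariant factors of ∂_1 are all 1, so H_0 = Z.
  H_1: rank ker ∂_1 − rank ∂_2 = (8 − 5) − 2 = 1, and the invariant factors of ∂_2 are all 1, so H_1 = Z.
  H_2: rank ker ∂_2 − rank ∂_3 = (2 − 2) − 0 = 0, and there is no ∂_3, so H_2 = 0.

H_0 ≅ Z,  H_1 ≅ Z,  H_2 = 0.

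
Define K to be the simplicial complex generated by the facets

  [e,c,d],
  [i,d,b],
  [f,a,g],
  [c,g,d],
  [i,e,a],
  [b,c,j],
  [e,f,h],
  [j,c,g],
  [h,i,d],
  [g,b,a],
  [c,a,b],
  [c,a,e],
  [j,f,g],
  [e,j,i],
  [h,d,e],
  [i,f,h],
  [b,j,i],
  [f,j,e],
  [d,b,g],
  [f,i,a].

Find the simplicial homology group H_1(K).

H_1 ≅ Z × Z/2.

Order the vertices as a < b < c < d < e < f < g < h < i < j. Listing each simplex with vertices in this order, K has dimension 2 with simplices:

  0-simplices (10): a, b, c, d, e, f, g, h, i, j
  1-simplices (30): ab, ac, ae, af, ag, ai, bc, bd, bg, bi, bj, cd, ce, cg, cj, de, dg, dh, di, ef, eh, ei, ej, fg, fh, fi, fj, gj, hi, ij
  2-simplices (20): abc, abg, ace, aei, afg, afi, bcj, bdg, bdi, bij, cde, cdg, cgj, deh, dhi, efh, efj, eij, fgj, fhi

so the chain groups are C_0 ≅ Z^10, C_1 ≅ Z^30, C_2 ≅ Z^20.

∂_1: C_1 → C_0 is given by ∂[p,q] = [q] − [p]. For instance
  ∂ei = i − e.
The resulting 10×30 matrix has rank 9, and its Smith normal form has invariant factors (1,1,1,1,1,1,1,1,1).

∂_2: C_2 → C_1 sends each 2-simplex [p,q,r] to [q,r] − [p,r] + [p,q]. For instance
  ∂cdg = dg − cg + cd,
  ∂bij = ij − bj + bi.
The resulting 30×20 matrix has rank 20, and its Smith normal form has invariant factors (1,1,1,1,1,1,1,1,1,1,1,1,1,1,1,1,1,1,1,2).

Reading off H_k = ker ∂_k / im ∂_{k+1}:

  H_1: rank ker ∂_1 − rank ∂_2 = (30 − 9) − 20 = 1, and ∂_2 has invariant factor 2 > 1, so H_1 ≅ Z × Z/2.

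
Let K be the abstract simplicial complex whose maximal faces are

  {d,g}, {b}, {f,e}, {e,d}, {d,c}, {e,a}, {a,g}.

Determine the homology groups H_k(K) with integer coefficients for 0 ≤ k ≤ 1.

Order the vertices as a < b < c < d < e < f < g. Listing each simplex with vertices in this order, K has dimension 1 with simplices:

  0-simplices (7): a, b, c, d, e, f, g
  1-simplices (6): ae, ag, cd, de, dg, ef

Hence C_0 ≅ Z^7, C_1 ≅ Z^6.

∂_1: C_1 → C_0 sends each edge [p,q] (with p < q) to q − p. For instance
  ∂ag = g − a.
This gives a 7×6 integer matrix of rank 5; reducing to Smith normal form yields diagonal entries (1,1,1,1,1).

Now H_k = ker ∂_k / im ∂_{k+1}, so:

  H_0: rank C_0 − rank ∂_1 = 7 − 5 = 2, and the invariant factors of ∂_1 are all 1, so H_0 = Z^2.
  H_1: rank ker ∂_1 − rank ∂_2 = (6 − 5) − 0 = 1, and there is no ∂_2, so H_1 = Z.

As a check, the Euler characteristic is 7 − 6 = 1, which agrees with 2 − 1 = 1.

H_0 ≅ Z^2,  H_1 ≅ Z.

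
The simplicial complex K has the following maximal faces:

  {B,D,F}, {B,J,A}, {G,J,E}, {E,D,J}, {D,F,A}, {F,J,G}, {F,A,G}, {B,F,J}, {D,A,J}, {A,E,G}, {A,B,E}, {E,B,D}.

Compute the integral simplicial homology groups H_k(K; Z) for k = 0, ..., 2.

H_0 = Z,  H_1 = Z_2,  H_2 = 0.

We work with the vertex ordering A < B < D < E < F < G < J. The simplices of K, each written with vertices in increasing order, are:

  0-simplices (7): A, B, D, E, F, G, J
  1-simplices (18): AB, AD, AE, AF, AG, AJ, BD, BE, BF, BJ, DE, DF, DJ, EG, EJ, FG, FJ, GJ
  2-simplices (12): ABE, ABJ, ADF, ADJ, AEG, AFG, BDE, BDF, BFJ, DEJ, EGJ, FGJ

so the chain groups are C_0 ≅ Z^7, C_1 ≅ Z^18, C_2 ≅ Z^12.

The boundary map ∂_1: C_1 → C_0 maps an edge to its endpoints' difference, ∂[p,q] = q − p. For instance
  ∂FG = G − F.
This gives a 7×18 integer matrix of rank 6; reducing to Smith normal form yields diagonal entries (1,1,1,1,1,1).

Boundary ∂_2: C_2 → C_1 acts by ∂[p,q,r] = [q,r] − [p,r] + [p,q]. For instance
  ∂ADJ = DJ − AJ + AD,
  ∂BDF = DF − BF + BD.
This gives a 18×12 integer matrix of rank 12; reducing to Smith normal form yields diagonal entries (1,1,1,1,1,1,1,1,1,1,1,2).

Computing H_k = (kernel of ∂_k) / (image of ∂_{k+1}):

  H_0: rank C_0 − rank ∂_1 = 7 − 6 = 1, and the invariant factors of ∂_1 are all 1, so H_0 ≅ Z.
  H_1: rank ker ∂_1 − rank ∂_2 = (18 − 6) − 12 = 0, and ∂_2 has invariant factor 2 > 1, so H_1 ≅ Z_2.
  H_2: rank ker ∂_2 − rank ∂_3 = (12 − 12) − 0 = 0, and there is no ∂_3, so H_2 ≅ 0.

(K is a triangulation of the real projective plane RP^2.)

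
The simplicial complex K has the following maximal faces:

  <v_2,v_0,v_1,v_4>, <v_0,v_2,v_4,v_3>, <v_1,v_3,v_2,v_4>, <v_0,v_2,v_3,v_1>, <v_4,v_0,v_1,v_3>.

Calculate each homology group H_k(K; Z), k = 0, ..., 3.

We work with the vertex ordering v_0 < v_1 < v_2 < v_3 < v_4. The simplices of K, each written with vertices in increasing order, are:

  0-simplices (5): [v_0], [v_1], [v_2], [v_3], [v_4]
  1-simplices (10): [v_0,v_1], [v_0,v_2], [v_0,v_3], [v_0,v_4], [v_1,v_2], [v_1,v_3], [v_1,v_4], [v_2,v_3], [v_2,v_4], [v_3,v_4]
  2-simplices (10): [v_0,v_1,v_2], [v_0,v_1,v_3], [v_0,v_1,v_4], [v_0,v_2,v_3], [v_0,v_2,v_4], [v_0,v_3,v_4], [v_1,v_2,v_3], [v_1,v_2,v_4], [v_1,v_3,v_4], [v_2,v_3,v_4]
  3-simplices (5): [v_0,v_1,v_2,v_3], [v_0,v_1,v_2,v_4], [v_0,v_1,v_3,v_4], [v_0,v_2,v_3,v_4], [v_1,v_2,v_3,v_4]

Hence C_0 ≅ Z^5, C_1 ≅ Z^10, C_2 ≅ Z^10, C_3 ≅ Z^5.

The boundary map ∂_1: C_1 → C_0 sends each edge [p,q] (with p < q) to q − p. For instance
  ∂[v_2,v_3] = [v_3] − [v_2].
The 5×10 boundary matrix has rank 4 and Smith normal form diag(1,1,1,1).

Boundary ∂_2: C_2 → C_1 sends each 2-simplex [p,q,r] to [q,r] − [p,r] + [p,q]. For instance
  ∂[v_0,v_1,v_3] = [v_1,v_3] − [v_0,v_3] + [v_0,v_1],
  ∂[v_0,v_3,v_4] = [v_3,v_4] − [v_0,v_4] + [v_0,v_3].
As a 10×10 matrix over Z this has rank 6, with invariant factors (1,1,1,1,1,1).

Boundary ∂_3: C_3 → C_2 sends each 3-simplex σ to the alternating sum Σ_i (−1)^i (σ with its i-th vertex removed). For instance
  ∂[v_0,v_1,v_3,v_4] = [v_1,v_3,v_4] − [v_0,v_3,v_4] + [v_0,v_1,v_4] − [v_0,v_1,v_3],
  ∂[v_1,v_2,v_3,v_4] = [v_2,v_3,v_4] − [v_1,v_3,v_4] + [v_1,v_2,v_4] − [v_1,v_2,v_3].
This gives a 10×5 integer matrix of rank 4; reducing to Smith normal form yields diagonal entries (1,1,1,1).

Now H_k = ker ∂_k / im ∂_{k+1}, so:

  H_0: rank C_0 − rank ∂_1 = 5 − 4 = 1, and the invariant factors of ∂_1 are all 1, so H_0 = Z.
  H_1: rank ker ∂_1 − rank ∂_2 = (10 − 4) − 6 = 0, and the invariant factors of ∂_2 are all 1, so H_1 = 0.
  H_2: rank ker ∂_2 − rank ∂_3 = (10 − 6) − 4 = 0, and the invariant factors of ∂_3 are all 1, so H_2 = 0.
  H_3: rank ker ∂_3 − rank ∂_4 = (5 − 4) − 0 = 1, and there is no ∂_4, so H_3 = Z.

H_0 = Z,  H_1 = 0,  H_2 = 0,  H_3 = Z.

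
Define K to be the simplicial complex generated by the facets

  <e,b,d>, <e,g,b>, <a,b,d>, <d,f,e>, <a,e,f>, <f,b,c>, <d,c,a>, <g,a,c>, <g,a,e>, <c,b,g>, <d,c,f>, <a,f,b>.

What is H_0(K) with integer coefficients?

H_0 = Z.

We work with the vertex ordering a < b < c < d < e < f < g. The simplices of K, each written with vertices in increasing order, are:

  0-simplices (7): a, b, c, d, e, f, g
  1-simplices (18): ab, ac, ad, ae, af, ag, bc, bd, be, bf, bg, cd, cf, cg, de, df, ef, eg
  2-simplices (12): abd, abf, acd, acg, aef, aeg, bcf, bcg, bde, beg, cdf, def

giving chain groups C_0 ≅ Z^7, C_1 ≅ Z^18, C_2 ≅ Z^12.

Boundary ∂_1: C_1 → C_0 sends each edge [p,q] (with p < q) to q − p.
This gives a 7×18 integer matrix of rank 6; reducing to Smith normal form yields diagonal entries (1,1,1,1,1,1).

Boundary ∂_2: C_2 → C_1 maps a triangle to the signed sum of its edges. For instance
  ∂acd = cd − ad + ac,
  ∂bcg = cg − bg + bc.
The 18×12 boundary matrix has rank 12 and Smith normal form diag(1,1,1,1,1,1,1,1,1,1,1,2).

From H_k ≅ ker(∂_k) / im(∂_{k+1}) we obtain:

  H_0: rank C_0 − rank ∂_1 = 7 − 6 = 1, and the invariant factors of ∂_1 are all 1, so H_0 ≅ Z.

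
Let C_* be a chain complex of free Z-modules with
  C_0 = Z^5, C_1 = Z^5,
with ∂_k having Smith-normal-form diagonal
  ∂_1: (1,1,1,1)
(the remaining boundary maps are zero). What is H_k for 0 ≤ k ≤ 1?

H_0: b_0 = 5 − 0 − 4 = 1; torsion from ∂_1 factors > 1: none. So H_0 = Z.
H_1: b_1 = 5 − 4 − 0 = 1; torsion from ∂_2 factors > 1: none. So H_1 = Z.

H_0 = Z,  H_1 = Z.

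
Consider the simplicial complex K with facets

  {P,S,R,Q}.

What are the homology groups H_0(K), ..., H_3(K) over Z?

H_0 = Z,  H_1 = 0,  H_2 = 0,  H_3 = 0.

Order the vertices as P < Q < R < S. Listing each simplex with vertices in this order, K has dimension 3 with simplices:

  0-simplices (4): P, Q, R, S
  1-simplices (6): PQ, PR, PS, QR, QS, RS
  2-simplices (4): PQR, PQS, PRS, QRS
  3-simplices (1): PQRS

Hence C_0 ≅ Z^4, C_1 ≅ Z^6, C_2 ≅ Z^4, C_3 ≅ Z^1.

∂_1: C_1 → C_0 is given by ∂[p,q] = [q] − [p]. For instance
  ∂QR = R − Q.
The resulting 4×6 matrix has rank 3, and its Smith normal form has invariant factors (1,1,1).

The boundary map ∂_2: C_2 → C_1 maps a triangle to the signed sum of its edges. For instance
  ∂QRS = RS − QS + QR,
  ∂PQS = QS − PS + PQ.
The 6×4 boundary matrix has rank 3 and Smith normal form diag(1,1,1).

Boundary ∂_3: C_3 → C_2 sends each 3-simplex σ to the alternating sum Σ_i (−1)^i (σ with its i-th vertex removed). For instance
  ∂PQRS = QRS − PRS + PQS − PQR.
The 4×1 boundary matrix has rank 1 and Smith normal form diag(1).

Now H_k = ker ∂_k / im ∂_{k+1}, so:

  H_0: rank C_0 − rank ∂_1 = 4 − 3 = 1, and the invariant factors of ∂_1 are all 1, so H_0 = Z.
  H_1: rank ker ∂_1 − rank ∂_2 = (6 − 3) − 3 = 0, and the invariant factors of ∂_2 are all 1, so H_1 = 0.
  H_2: rank ker ∂_2 − rank ∂_3 = (4 − 3) − 1 = 0, and the invariant factors of ∂_3 are all 1, so H_2 = 0.
  H_3: rank ker ∂_3 − rank ∂_4 = (1 − 1) − 0 = 0, and there is no ∂_4, so H_3 = 0.

As a check, the Euler characteristic is 4 − 6 + 4 − 1 = 1, which agrees with 1 − 0 + 0 − 0 = 1.
(K is a triangulation of the 3-simplex.)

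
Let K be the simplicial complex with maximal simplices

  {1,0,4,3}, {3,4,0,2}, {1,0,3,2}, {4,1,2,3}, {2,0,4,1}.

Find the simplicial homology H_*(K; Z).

Take the total order 0 < 1 < 2 < 3 < 4 on the vertex set. Then K (dimension 3) consists of the simplices:

  0-simplices (5): [0], [1], [2], [3], [4]
  1-simplices (10): [0,1], [0,2], [0,3], [0,4], [1,2], [1,3], [1,4], [2,3], [2,4], [3,4]
  2-simplices (10): [0,1,2], [0,1,3], [0,1,4], [0,2,3], [0,2,4], [0,3,4], [1,2,3], [1,2,4], [1,3,4], [2,3,4]
  3-simplices (5): [0,1,2,3], [0,1,2,4], [0,1,3,4], [0,2,3,4], [1,2,3,4]

Hence C_0 ≅ Z^5, C_1 ≅ Z^10, C_2 ≅ Z^10, C_3 ≅ Z^5.

Boundary ∂_1: C_1 → C_0 is given by ∂[p,q] = [q] − [p].
As a 5×10 matrix over Z this has rank 4, with invariant factors (1,1,1,1).

∂_2: C_2 → C_1 acts by ∂[p,q,r] = [q,r] − [p,r] + [p,q]. For instance
  ∂[0,1,3] = [1,3] − [0,3] + [0,1],
  ∂[2,3,4] = [3,4] − [2,4] + [2,3].
The 10×10 boundary matrix has rank 6 and Smith normal form diag(1,1,1,1,1,1).

The boundary map ∂_3: C_3 → C_2 sends each 3-simplex σ to the alternating sum Σ_i (−1)^i (σ with its i-th vertex removed). For instance
  ∂[0,1,2,4] = [1,2,4] − [0,2,4] + [0,1,4] − [0,1,2],
  ∂[0,1,3,4] = [1,3,4] − [0,3,4] + [0,1,4] − [0,1,3].
The 10×5 boundary matrix has rank 4 and Smith normal form diag(1,1,1,1).

From H_k ≅ ker(∂_k) / im(∂_{k+1}) we obtain:

  H_0: rank C_0 − rank ∂_1 = 5 − 4 = 1, and the invariant factors of ∂_1 are all 1, so H_0 ≅ Z.
  H_1: rank ker ∂_1 − rank ∂_2 = (10 − 4) − 6 = 0, and the invariant factors of ∂_2 are all 1, so H_1 ≅ 0.
  H_2: rank ker ∂_2 − rank ∂_3 = (10 − 6) − 4 = 0, and the invariant factors of ∂_3 are all 1, so H_2 ≅ 0.
  H_3: rank ker ∂_3 − rank ∂_4 = (5 − 4) − 0 = 1, and there is no ∂_4, so H_3 ≅ Z.

As a check, the Euler characteristic is 5 − 10 + 10 − 5 = 0, which agrees with 1 − 0 + 0 − 1 = 0.
(K is a triangulation of the 3-sphere S^3.)

H_0 ≅ Z,  H_1 = 0,  H_2 = 0,  H_3 ≅ Z.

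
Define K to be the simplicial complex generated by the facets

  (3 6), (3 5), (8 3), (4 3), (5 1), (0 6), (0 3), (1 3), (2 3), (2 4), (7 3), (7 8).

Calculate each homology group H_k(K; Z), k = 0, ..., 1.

H_0 = Z,  H_1 = Z^4.

Order the vertices as 0 < 1 < 2 < 3 < 4 < 5 < 6 < 7 < 8. Listing each simplex with vertices in this order, K has dimension 1 with simplices:

  0-simplices (9): [0], [1], [2], [3], [4], [5], [6], [7], [8]
  1-simplices (12): [0,3], [0,6], [1,3], [1,5], [2,3], [2,4], [3,4], [3,5], [3,6], [3,7], [3,8], [7,8]

Hence C_0 ≅ Z^9, C_1 ≅ Z^12.

Boundary ∂_1: C_1 → C_0 is given by ∂[p,q] = [q] − [p].
As a 9×12 matrix over Z this has rank 8, with invariant factors (1,1,1,1,1,1,1,1).

From H_k ≅ ker(∂_k) / im(∂_{k+1}) we obtain:

  H_0: rank C_0 − rank ∂_1 = 9 − 8 = 1, and the invariant factors of ∂_1 are all 1, so H_0 = Z.
  H_1: rank ker ∂_1 − rank ∂_2 = (12 − 8) − 0 = 4, and there is no ∂_2, so H_1 = Z^4.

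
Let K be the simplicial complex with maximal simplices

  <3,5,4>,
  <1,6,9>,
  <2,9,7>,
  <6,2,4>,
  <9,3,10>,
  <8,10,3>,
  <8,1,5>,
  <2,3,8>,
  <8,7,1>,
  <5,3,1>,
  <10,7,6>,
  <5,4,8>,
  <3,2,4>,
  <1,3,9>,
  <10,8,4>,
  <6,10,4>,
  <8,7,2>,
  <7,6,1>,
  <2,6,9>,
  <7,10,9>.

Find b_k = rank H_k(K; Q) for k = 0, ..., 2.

b_0 = 1, b_1 = 1, b_2 = 0.

Order the vertices as 1 < 2 < 3 < 4 < 5 < 6 < 7 < 8 < 9 < 10. Listing each simplex with vertices in this order, K has dimension 2 with simplices:

  0-simplices (10): [1], [2], [3], [4], [5], [6], [7], [8], [9], [10]
  1-simplices (30): (30 of them)
  2-simplices (20): (20 of them)

so the chain groups are C_0 ≅ Z^10, C_1 ≅ Z^30, C_2 ≅ Z^20.

The boundary map ∂_1: C_1 → C_0 is given by ∂[p,q] = [q] − [p]. For instance
  ∂[5,8] = [8] − [5].
The 10×30 boundary matrix has rank 9 and Smith normal form diag(1,1,1,1,1,1,1,1,1).

Boundary ∂_2: C_2 → C_1 sends each 2-simplex [p,q,r] to [q,r] − [p,r] + [p,q]. For instance
  ∂[2,7,8] = [7,8] − [2,8] + [2,7],
  ∂[1,6,9] = [6,9] − [1,9] + [1,6].
The 30×20 boundary matrix has rank 20 and Smith normal form diag(1,1,1,1,1,1,1,1,1,1,1,1,1,1,1,1,1,1,1,2).

Computing H_k = (kernel of ∂_k) / (image of ∂_{k+1}):

  H_0: rank C_0 − rank ∂_1 = 10 − 9 = 1, and the invariant factors of ∂_1 are all 1, so H_0 = Z.
  H_1: rank ker ∂_1 − rank ∂_2 = (30 − 9) − 20 = 1, and ∂_2 has invariant factor 2 > 1, so H_1 = Z ⊕ Z/2.
  H_2: rank ker ∂_2 − rank ∂_3 = (20 − 20) − 0 = 0, and there is no ∂_3, so H_2 = 0.

Hence the Betti numbers are b_0 = 1, b_1 = 1, b_2 = 0.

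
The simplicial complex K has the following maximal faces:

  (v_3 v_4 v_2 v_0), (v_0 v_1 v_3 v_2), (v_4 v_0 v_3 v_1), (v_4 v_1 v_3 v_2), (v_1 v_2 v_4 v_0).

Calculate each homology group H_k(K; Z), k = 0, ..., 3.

H_0 = Z,  H_1 = 0,  H_2 = 0,  H_3 = Z.

Order the vertices as v_0 < v_1 < v_2 < v_3 < v_4. Listing each simplex with vertices in this order, K has dimension 3 with simplices:

  0-simplices (5): [v_0], [v_1], [v_2], [v_3], [v_4]
  1-simplices (10): [v_0,v_1], [v_0,v_2], [v_0,v_3], [v_0,v_4], [v_1,v_2], [v_1,v_3], [v_1,v_4], [v_2,v_3], [v_2,v_4], [v_3,v_4]
  2-simplices (10): [v_0,v_1,v_2], [v_0,v_1,v_3], [v_0,v_1,v_4], [v_0,v_2,v_3], [v_0,v_2,v_4], [v_0,v_3,v_4], [v_1,v_2,v_3], [v_1,v_2,v_4], [v_1,v_3,v_4], [v_2,v_3,v_4]
  3-simplices (5): [v_0,v_1,v_2,v_3], [v_0,v_1,v_2,v_4], [v_0,v_1,v_3,v_4], [v_0,v_2,v_3,v_4], [v_1,v_2,v_3,v_4]

Hence C_0 ≅ Z^5, C_1 ≅ Z^10, C_2 ≅ Z^10, C_3 ≅ Z^5.

Boundary ∂_1: C_1 → C_0 sends each edge [p,q] (with p < q) to q − p. For instance
  ∂[v_0,v_2] = [v_2] − [v_0].
The resulting 5×10 matrix has rank 4, and its Smith normal form has invariant factors (1,1,1,1).

Boundary ∂_2: C_2 → C_1 acts by ∂[p,q,r] = [q,r] − [p,r] + [p,q]. For instance
  ∂[v_1,v_3,v_4] = [v_3,v_4] − [v_1,v_4] + [v_1,v_3],
  ∂[v_0,v_2,v_3] = [v_2,v_3] − [v_0,v_3] + [v_0,v_2].
This gives a 10×10 integer matrix of rank 6; reducing to Smith normal form yields diagonal entries (1,1,1,1,1,1).

Boundary ∂_3: C_3 → C_2 sends each 3-simplex σ to the alternating sum Σ_i (−1)^i (σ with its i-th vertex removed). For instance
  ∂[v_0,v_2,v_3,v_4] = [v_2,v_3,v_4] − [v_0,v_3,v_4] + [v_0,v_2,v_4] − [v_0,v_2,v_3],
  ∂[v_0,v_1,v_3,v_4] = [v_1,v_3,v_4] − [v_0,v_3,v_4] + [v_0,v_1,v_4] − [v_0,v_1,v_3].
This gives a 10×5 integer matrix of rank 4; reducing to Smith normal form yields diagonal entries (1,1,1,1).

Reading off H_k = ker ∂_k / im ∂_{k+1}:

  H_0: rank C_0 − rank ∂_1 = 5 − 4 = 1, and the invariant factors of ∂_1 are all 1, so H_0 = Z.
  H_1: rank ker ∂_1 − rank ∂_2 = (10 − 4) − 6 = 0, and the invariant factors of ∂_2 are all 1, so H_1 = 0.
  H_2: rank ker ∂_2 − rank ∂_3 = (10 − 6) − 4 = 0, and the invariant factors of ∂_3 are all 1, so H_2 = 0.
  H_3: rank ker ∂_3 − rank ∂_4 = (5 − 4) − 0 = 1, and there is no ∂_4, so H_3 = Z.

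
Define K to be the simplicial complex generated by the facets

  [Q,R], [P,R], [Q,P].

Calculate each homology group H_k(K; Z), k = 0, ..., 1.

H_0 ≅ Z,  H_1 ≅ Z.

K has 3 vertices, 3 edges.
rank ∂_0 = 0, rank ∂_1 = 2 ⇒ b_0 = 3 − 0 − 2 = 1; all invariant factors of ∂_1 are 1 so no torsion. So H_0 ≅ Z.
rank ∂_1 = 2, rank ∂_2 = 0 ⇒ b_1 = 3 − 2 − 0 = 1. So H_1 ≅ Z.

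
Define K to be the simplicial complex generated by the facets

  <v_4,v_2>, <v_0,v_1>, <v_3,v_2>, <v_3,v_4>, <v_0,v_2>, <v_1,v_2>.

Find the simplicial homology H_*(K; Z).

H_0 = Z,  H_1 = Z^2.

Take the total order v_0 < v_1 < v_2 < v_3 < v_4 on the vertex set. Then K (dimension 1) consists of the simplices:

  0-simplices (5): [v_0], [v_1], [v_2], [v_3], [v_4]
  1-simplices (6): [v_0,v_1], [v_0,v_2], [v_1,v_2], [v_2,v_3], [v_2,v_4], [v_3,v_4]

giving chain groups C_0 ≅ Z^5, C_1 ≅ Z^6.

Boundary ∂_1: C_1 → C_0 sends each edge [p,q] (with p < q) to q − p. For instance
  ∂[v_3,v_4] = [v_4] − [v_3].
This gives a 5×6 integer matrix of rank 4; reducing to Smith normal form yields diagonal entries (1,1,1,1).

Computing H_k = (kernel of ∂_k) / (image of ∂_{k+1}):

  H_0: rank C_0 − rank ∂_1 = 5 − 4 = 1, and the invariant factors of ∂_1 are all 1, so H_0 = Z.
  H_1: rank ker ∂_1 − rank ∂_2 = (6 − 4) − 0 = 2, and there is no ∂_2, so H_1 = Z^2.

(K is a triangulation of a wedge of 2 circles.)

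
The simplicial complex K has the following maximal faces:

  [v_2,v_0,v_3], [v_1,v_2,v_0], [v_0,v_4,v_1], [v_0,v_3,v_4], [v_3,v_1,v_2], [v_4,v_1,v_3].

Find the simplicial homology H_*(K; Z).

Take the total order v_0 < v_1 < v_2 < v_3 < v_4 on the vertex set. Then K (dimension 2) consists of the simplices:

  0-simplices (5): [v_0], [v_1], [v_2], [v_3], [v_4]
  1-simplices (9): [v_0,v_1], [v_0,v_2], [v_0,v_3], [v_0,v_4], [v_1,v_2], [v_1,v_3], [v_1,v_4], [v_2,v_3], [v_3,v_4]
  2-simplices (6): [v_0,v_1,v_2], [v_0,v_1,v_4], [v_0,v_2,v_3], [v_0,v_3,v_4], [v_1,v_2,v_3], [v_1,v_3,v_4]

giving chain groups C_0 ≅ Z^5, C_1 ≅ Z^9, C_2 ≅ Z^6.

Boundary ∂_1: C_1 → C_0 sends each edge [p,q] (with p < q) to q − p. For instance
  ∂[v_1,v_4] = [v_4] − [v_1].
The 5×9 boundary matrix has rank 4 and Smith normal form diag(1,1,1,1).

The boundary map ∂_2: C_2 → C_1 acts by ∂[p,q,r] = [q,r] − [p,r] + [p,q]. For instance
  ∂[v_0,v_2,v_3] = [v_2,v_3] − [v_0,v_3] + [v_0,v_2],
  ∂[v_1,v_2,v_3] = [v_2,v_3] − [v_1,v_3] + [v_1,v_2].
As a 9×6 matrix over Z this has rank 5, with invariant factors (1,1,1,1,1).

From H_k ≅ ker(∂_k) / im(∂_{k+1}) we obtain:

  H_0: rank C_0 − rank ∂_1 = 5 − 4 = 1, and the invariant factors of ∂_1 are all 1, so H_0 = Z.
  H_1: rank ker ∂_1 − rank ∂_2 = (9 − 4) − 5 = 0, and the invariant factors of ∂_2 are all 1, so H_1 = 0.
  H_2: rank ker ∂_2 − rank ∂_3 = (6 − 5) − 0 = 1, and there is no ∂_3, so H_2 = Z.

(K is a triangulation of the 2-sphere S^2.)

H_0 = Z,  H_1 = 0,  H_2 = Z.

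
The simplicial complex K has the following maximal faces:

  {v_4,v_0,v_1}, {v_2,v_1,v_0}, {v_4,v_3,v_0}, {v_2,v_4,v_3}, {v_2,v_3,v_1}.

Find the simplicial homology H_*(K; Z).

H_0 = Z,  H_1 = Z,  H_2 = 0.

K has 5 vertices, 10 edges, 5 triangles.
rank ∂_0 = 0, rank ∂_1 = 4 ⇒ b_0 = 5 − 0 − 4 = 1; all invariant factors of ∂_1 are 1 so no torsion. So H_0 ≅ Z.
rank ∂_1 = 4, rank ∂_2 = 5 ⇒ b_1 = 10 − 4 − 5 = 1; all invariant factors of ∂_2 are 1 so no torsion. So H_1 ≅ Z.
rank ∂_2 = 5, rank ∂_3 = 0 ⇒ b_2 = 5 − 5 − 0 = 0. So H_2 ≅ 0.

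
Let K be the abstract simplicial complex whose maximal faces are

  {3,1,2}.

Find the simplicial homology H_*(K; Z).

H_0 ≅ Z,  H_1 = 0,  H_2 = 0.

We work with the vertex ordering 1 < 2 < 3. The simplices of K, each written with vertices in increasing order, are:

  0-simplices (3): [1], [2], [3]
  1-simplices (3): [1,2], [1,3], [2,3]
  2-simplices (1): [1,2,3]

so the chain groups are C_0 ≅ Z^3, C_1 ≅ Z^3, C_2 ≅ Z^1.

∂_1: C_1 → C_0 maps an edge to its endpoints' difference, ∂[p,q] = q − p. For instance
  ∂[1,2] = [2] − [1].
The resulting 3×3 matrix has rank 2, and its Smith normal form has invariant factors (1,1).

The boundary map ∂_2: C_2 → C_1 sends each 2-simplex [p,q,r] to [q,r] − [p,r] + [p,q]. For instance
  ∂[1,2,3] = [2,3] − [1,3] + [1,2].
The 3×1 boundary matrix has rank 1 and Smith normal form diag(1).

Computing H_k = (kernel of ∂_k) / (image of ∂_{k+1}):

  H_0: rank C_0 − rank ∂_1 = 3 − 2 = 1, and the invariant factors of ∂_1 are all 1, so H_0 ≅ Z.
  H_1: rank ker ∂_1 − rank ∂_2 = (3 − 2) − 1 = 0, and the invariant factors of ∂_2 are all 1, so H_1 ≅ 0.
  H_2: rank ker ∂_2 − rank ∂_3 = (1 − 1) − 0 = 0, and there is no ∂_3, so H_2 ≅ 0.

As a check, the Euler characteristic is 3 − 3 + 1 = 1, which agrees with 1 − 0 + 0 = 1.
(K is a triangulation of the 2-simplex.)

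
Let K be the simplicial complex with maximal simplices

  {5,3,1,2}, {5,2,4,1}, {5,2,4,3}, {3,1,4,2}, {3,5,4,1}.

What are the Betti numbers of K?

b_0 = 1, b_1 = 0, b_2 = 0, b_3 = 1.

We work with the vertex ordering 1 < 2 < 3 < 4 < 5. The simplices of K, each written with vertices in increasing order, are:

  0-simplices (5): [1], [2], [3], [4], [5]
  1-simplices (10): [1,2], [1,3], [1,4], [1,5], [2,3], [2,4], [2,5], [3,4], [3,5], [4,5]
  2-simplices (10): [1,2,3], [1,2,4], [1,2,5], [1,3,4], [1,3,5], [1,4,5], [2,3,4], [2,3,5], [2,4,5], [3,4,5]
  3-simplices (5): [1,2,3,4], [1,2,3,5], [1,2,4,5], [1,3,4,5], [2,3,4,5]

Hence C_0 ≅ Z^5, C_1 ≅ Z^10, C_2 ≅ Z^10, C_3 ≅ Z^5.

Boundary ∂_1: C_1 → C_0 sends each edge [p,q] (with p < q) to q − p.
The 5×10 boundary matrix has rank 4 and Smith normal form diag(1,1,1,1).

∂_2: C_2 → C_1 sends each 2-simplex [p,q,r] to [q,r] − [p,r] + [p,q]. For instance
  ∂[3,4,5] = [4,5] − [3,5] + [3,4],
  ∂[1,3,5] = [3,5] − [1,5] + [1,3].
As a 10×10 matrix over Z this has rank 6, with invariant factors (1,1,1,1,1,1).

The boundary map ∂_3: C_3 → C_2 sends each 3-simplex σ to the alternating sum Σ_i (−1)^i (σ with its i-th vertex removed). For instance
  ∂[2,3,4,5] = [3,4,5] − [2,4,5] + [2,3,5] − [2,3,4],
  ∂[1,2,3,4] = [2,3,4] − [1,3,4] + [1,2,4] − [1,2,3].
As a 10×5 matrix over Z this has rank 4, with invariant factors (1,1,1,1).

Computing H_k = (kernel of ∂_k) / (image of ∂_{k+1}):

  H_0: rank C_0 − rank ∂_1 = 5 − 4 = 1, and the invariant factors of ∂_1 are all 1, so H_0 = Z.
  H_1: rank ker ∂_1 − rank ∂_2 = (10 − 4) − 6 = 0, and the invariant factors of ∂_2 are all 1, so H_1 = 0.
  H_2: rank ker ∂_2 − rank ∂_3 = (10 − 6) − 4 = 0, and the invariant factors of ∂_3 are all 1, so H_2 = 0.
  H_3: rank ker ∂_3 − rank ∂_4 = (5 − 4) − 0 = 1, and there is no ∂_4, so H_3 = Z.

Hence the Betti numbers are b_0 = 1, b_1 = 0, b_2 = 0, b_3 = 1.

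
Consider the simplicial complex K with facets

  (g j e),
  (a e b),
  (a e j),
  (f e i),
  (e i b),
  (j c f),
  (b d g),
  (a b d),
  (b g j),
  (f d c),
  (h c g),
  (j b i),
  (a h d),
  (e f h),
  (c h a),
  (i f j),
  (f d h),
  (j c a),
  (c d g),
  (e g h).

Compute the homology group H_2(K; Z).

K has 10 vertices, 30 edges, 20 triangles.
rank ∂_2 = 20, rank ∂_3 = 0 ⇒ b_2 = 20 − 20 − 0 = 0. So H_2 ≅ 0.

H_2 ≅ 0.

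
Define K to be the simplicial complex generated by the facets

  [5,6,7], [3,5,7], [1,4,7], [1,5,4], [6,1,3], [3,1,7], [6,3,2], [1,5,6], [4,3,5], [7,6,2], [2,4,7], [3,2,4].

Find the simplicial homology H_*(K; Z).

We work with the vertex ordering 1 < 2 < 3 < 4 < 5 < 6 < 7. The simplices of K, each written with vertices in increasing order, are:

  0-simplices (7): [1], [2], [3], [4], [5], [6], [7]
  1-simplices (18): [1,3], [1,4], [1,5], [1,6], [1,7], [2,3], [2,4], [2,6], [2,7], [3,4], [3,5], [3,6], [3,7], [4,5], [4,7], [5,6], [5,7], [6,7]
  2-simplices (12): [1,3,6], [1,3,7], [1,4,5], [1,4,7], [1,5,6], [2,3,4], [2,3,6], [2,4,7], [2,6,7], [3,4,5], [3,5,7], [5,6,7]

giving chain groups C_0 ≅ Z^7, C_1 ≅ Z^18, C_2 ≅ Z^12.

Boundary ∂_1: C_1 → C_0 sends each edge [p,q] (with p < q) to q − p. For instance
  ∂[2,4] = [4] − [2].
As a 7×18 matrix over Z this has rank 6, with invariant factors (1,1,1,1,1,1).

The boundary map ∂_2: C_2 → C_1 acts by ∂[p,q,r] = [q,r] − [p,r] + [p,q]. For instance
  ∂[5,6,7] = [6,7] − [5,7] + [5,6],
  ∂[2,4,7] = [4,7] − [2,7] + [2,4].
The 18×12 boundary matrix has rank 12 and Smith normal form diag(1,1,1,1,1,1,1,1,1,1,1,2).

Computing H_k = (kernel of ∂_k) / (image of ∂_{k+1}):

  H_0: rank C_0 − rank ∂_1 = 7 − 6 = 1, and the invariant factors of ∂_1 are all 1, so H_0 ≅ Z.
  H_1: rank ker ∂_1 − rank ∂_2 = (18 − 6) − 12 = 0, and ∂_2 has invariant factor 2 > 1, so H_1 ≅ Z/2.
  H_2: rank ker ∂_2 − rank ∂_3 = (12 − 12) − 0 = 0, and there is no ∂_3, so H_2 ≅ 0.

H_0 ≅ Z,  H_1 ≅ Z/2,  H_2 = 0.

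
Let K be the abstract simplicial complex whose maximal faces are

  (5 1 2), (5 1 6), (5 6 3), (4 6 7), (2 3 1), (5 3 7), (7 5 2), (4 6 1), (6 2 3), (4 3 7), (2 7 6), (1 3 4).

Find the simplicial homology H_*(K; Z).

Fix the vertex order 1 < 2 < 3 < 4 < 5 < 6 < 7 and write every simplex with vertices in increasing order. Then dim K = 2 and the simplices of K are:

  0-simplices (7): [1], [2], [3], [4], [5], [6], [7]
  1-simplices (18): [1,2], [1,3], [1,4], [1,5], [1,6], [2,3], [2,5], [2,6], [2,7], [3,4], [3,5], [3,6], [3,7], [4,6], [4,7], [5,6], [5,7], [6,7]
  2-simplices (12): [1,2,3], [1,2,5], [1,3,4], [1,4,6], [1,5,6], [2,3,6], [2,5,7], [2,6,7], [3,4,7], [3,5,6], [3,5,7], [4,6,7]

giving chain groups C_0 ≅ Z^7, C_1 ≅ Z^18, C_2 ≅ Z^12.

Boundary ∂_1: C_1 → C_0 is given by ∂[p,q] = [q] − [p].
The resulting 7×18 matrix has rank 6, and its Smith normal form has invariant factors (1,1,1,1,1,1).

Boundary ∂_2: C_2 → C_1 sends each 2-simplex [p,q,r] to [q,r] − [p,r] + [p,q]. For instance
  ∂[1,3,4] = [3,4] − [1,4] + [1,3],
  ∂[1,5,6] = [5,6] − [1,6] + [1,5].
As a 18×12 matrix over Z this has rank 12, with invariant factors (1,1,1,1,1,1,1,1,1,1,1,2).

Now H_k = ker ∂_k / im ∂_{k+1}, so:

  H_0: rank C_0 − rank ∂_1 = 7 − 6 = 1, and the invariant factors of ∂_1 are all 1, so H_0 = Z.
  H_1: rank ker ∂_1 − rank ∂_2 = (18 − 6) − 12 = 0, and ∂_2 has invariant factor 2 > 1, so H_1 = Z/2Z.
  H_2: rank ker ∂_2 − rank ∂_3 = (12 − 12) − 0 = 0, and there is no ∂_3, so H_2 = 0.

As a check, the Euler characteristic is 7 − 18 + 12 = 1, which agrees with 1 − 0 + 0 = 1.

H_0 ≅ Z,  H_1 ≅ Z/2Z,  H_2 = 0.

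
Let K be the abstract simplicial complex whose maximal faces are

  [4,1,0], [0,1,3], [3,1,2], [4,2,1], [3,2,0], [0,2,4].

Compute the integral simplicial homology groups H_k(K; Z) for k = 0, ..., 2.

H_0 = Z,  H_1 = 0,  H_2 = Z.

K has 5 vertices, 9 edges, 6 triangles.
rank ∂_0 = 0, rank ∂_1 = 4 ⇒ b_0 = 5 − 0 − 4 = 1; all invariant factors of ∂_1 are 1 so no torsion. So H_0 = Z.
rank ∂_1 = 4, rank ∂_2 = 5 ⇒ b_1 = 9 − 4 − 5 = 0; all invariant factors of ∂_2 are 1 so no torsion. So H_1 = 0.
rank ∂_2 = 5, rank ∂_3 = 0 ⇒ b_2 = 6 − 5 − 0 = 1. So H_2 = Z.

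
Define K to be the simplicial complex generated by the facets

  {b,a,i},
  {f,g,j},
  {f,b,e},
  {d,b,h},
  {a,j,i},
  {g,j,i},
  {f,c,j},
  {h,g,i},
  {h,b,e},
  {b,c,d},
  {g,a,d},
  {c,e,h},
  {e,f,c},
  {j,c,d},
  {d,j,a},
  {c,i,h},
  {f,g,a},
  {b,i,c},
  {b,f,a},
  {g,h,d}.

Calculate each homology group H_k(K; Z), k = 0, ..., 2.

Order the vertices as a < b < c < d < e < f < g < h < i < j. Listing each simplex with vertices in this order, K has dimension 2 with simplices:

  0-simplices (10): a, b, c, d, e, f, g, h, i, j
  1-simplices (30): ab, ad, af, ag, ai, aj, bc, bd, be, bf, bh, bi, cd, ce, cf, ch, ci, cj, dg, dh, dj, ef, eh, fg, fj, gh, gi, gj, hi, ij
  2-simplices (20): abf, abi, adg, adj, afg, aij, bcd, bci, bdh, bef, beh, cdj, cef, ceh, cfj, chi, dgh, fgj, ghi, gij

Hence C_0 ≅ Z^10, C_1 ≅ Z^30, C_2 ≅ Z^20.

∂_1: C_1 → C_0 maps an edge to its endpoints' difference, ∂[p,q] = q − p.
The resulting 10×30 matrix has rank 9, and its Smith normal form has invariant factors (1,1,1,1,1,1,1,1,1).

∂_2: C_2 → C_1 maps a triangle to the signed sum of its edges. For instance
  ∂cfj = fj − cj + cf,
  ∂aij = ij − aj + ai.
The resulting 30×20 matrix has rank 20, and its Smith normal form has invariant factors (1,1,1,1,1,1,1,1,1,1,1,1,1,1,1,1,1,1,1,2).

Computing H_k = (kernel of ∂_k) / (image of ∂_{k+1}):

  H_0: rank C_0 − rank ∂_1 = 10 − 9 = 1, and the invariant factors of ∂_1 are all 1, so H_0 = Z.
  H_1: rank ker ∂_1 − rank ∂_2 = (30 − 9) − 20 = 1, and ∂_2 has invariant factor 2 > 1, so H_1 = Z ⊕ Z/2.
  H_2: rank ker ∂_2 − rank ∂_3 = (20 − 20) − 0 = 0, and there is no ∂_3, so H_2 = 0.

H_0 ≅ Z,  H_1 ≅ Z ⊕ Z/2,  H_2 = 0.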